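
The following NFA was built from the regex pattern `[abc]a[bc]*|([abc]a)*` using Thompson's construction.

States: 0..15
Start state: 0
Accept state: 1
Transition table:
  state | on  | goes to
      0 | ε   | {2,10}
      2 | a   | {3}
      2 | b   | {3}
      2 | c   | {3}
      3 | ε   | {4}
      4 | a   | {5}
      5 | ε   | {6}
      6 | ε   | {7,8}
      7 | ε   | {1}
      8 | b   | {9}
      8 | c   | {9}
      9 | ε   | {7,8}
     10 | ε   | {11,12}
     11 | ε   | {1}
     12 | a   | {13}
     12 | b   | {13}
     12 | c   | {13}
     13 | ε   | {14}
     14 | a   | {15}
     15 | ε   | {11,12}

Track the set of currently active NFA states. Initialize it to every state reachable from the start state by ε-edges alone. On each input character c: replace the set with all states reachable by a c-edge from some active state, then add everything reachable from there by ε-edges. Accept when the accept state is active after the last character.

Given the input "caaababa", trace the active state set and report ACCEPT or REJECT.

S₀ = ε-closure({0}) = {0,1,2,10,11,12}
'c' @ 1: {3,4,13,14}
'a' @ 2: {1,5,6,7,8,11,12,15}  [accepting]
'a' @ 3: {13,14}
'a' @ 4: {1,11,12,15}  [accepting]
'b' @ 5: {13,14}
'a' @ 6: {1,11,12,15}  [accepting]
'b' @ 7: {13,14}
'a' @ 8: {1,11,12,15}  [accepting]
after full input: {1,11,12,15}  (accept=1 in)

Answer: ACCEPT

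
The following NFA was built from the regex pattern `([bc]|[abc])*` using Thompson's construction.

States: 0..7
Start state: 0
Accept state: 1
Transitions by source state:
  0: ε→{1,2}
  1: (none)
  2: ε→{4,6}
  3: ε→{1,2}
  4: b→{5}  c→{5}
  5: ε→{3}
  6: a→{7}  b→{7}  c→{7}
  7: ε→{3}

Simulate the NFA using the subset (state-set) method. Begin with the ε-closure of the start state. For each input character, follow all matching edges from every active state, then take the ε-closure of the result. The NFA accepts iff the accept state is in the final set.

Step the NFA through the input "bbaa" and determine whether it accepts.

Answer: ACCEPT

Steps:
S₀ = ε-closure({0}) = {0,1,2,4,6}
'b' @ 1: {1,2,3,4,5,6,7}  (accept∈set)
'b' @ 2: {1,2,3,4,5,6,7}  (accept∈set)
'a' @ 3: {1,2,3,4,6,7}  (accept∈set)
'a' @ 4: {1,2,3,4,6,7}  (accept∈set)
after full input: {1,2,3,4,6,7}  (accept=1 in)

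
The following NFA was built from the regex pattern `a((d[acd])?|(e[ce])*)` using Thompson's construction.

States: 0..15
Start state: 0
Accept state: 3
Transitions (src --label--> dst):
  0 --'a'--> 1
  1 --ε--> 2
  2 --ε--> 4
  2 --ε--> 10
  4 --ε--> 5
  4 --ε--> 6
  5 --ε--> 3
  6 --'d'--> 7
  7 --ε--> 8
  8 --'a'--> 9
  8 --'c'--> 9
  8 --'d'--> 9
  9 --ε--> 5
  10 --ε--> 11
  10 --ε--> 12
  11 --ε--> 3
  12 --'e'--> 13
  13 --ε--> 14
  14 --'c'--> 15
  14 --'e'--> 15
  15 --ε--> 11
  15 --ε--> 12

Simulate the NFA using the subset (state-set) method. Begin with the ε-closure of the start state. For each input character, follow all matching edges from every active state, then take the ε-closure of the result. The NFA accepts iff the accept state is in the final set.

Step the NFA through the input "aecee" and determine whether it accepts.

start: ε-closure({0}) = {0}
'a' @ 1: {1,2,3,4,5,6,10,11,12}  (accept∈set)
'e' @ 2: {13,14}
'c' @ 3: {3,11,12,15}  (accept∈set)
'e' @ 4: {13,14}
'e' @ 5: {3,11,12,15}  (accept∈set)
after full input: {3,11,12,15}  (accept=3 in)

Answer: ACCEPT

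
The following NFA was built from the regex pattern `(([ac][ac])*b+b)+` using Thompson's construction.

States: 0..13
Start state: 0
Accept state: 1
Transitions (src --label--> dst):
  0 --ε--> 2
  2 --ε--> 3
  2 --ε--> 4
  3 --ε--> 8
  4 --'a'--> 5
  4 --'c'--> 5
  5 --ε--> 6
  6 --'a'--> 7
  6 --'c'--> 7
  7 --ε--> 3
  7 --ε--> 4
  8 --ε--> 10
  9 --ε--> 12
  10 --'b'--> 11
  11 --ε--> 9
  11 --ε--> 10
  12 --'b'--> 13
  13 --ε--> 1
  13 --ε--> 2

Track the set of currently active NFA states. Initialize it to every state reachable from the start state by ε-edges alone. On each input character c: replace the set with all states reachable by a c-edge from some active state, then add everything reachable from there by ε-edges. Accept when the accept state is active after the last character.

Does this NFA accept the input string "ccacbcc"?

S₀ = ε-closure({0}) = {0,2,3,4,8,10}
'c' @ 1: {5,6}
'c' @ 2: {3,4,7,8,10}
'a' @ 3: {5,6}
'c' @ 4: {3,4,7,8,10}
'b' @ 5: {9,10,11,12}
'c' @ 6: {}  — dead — no transitions
rest 'c' ignored (set empty)
final: {}; accept 1 not in set

Answer: REJECT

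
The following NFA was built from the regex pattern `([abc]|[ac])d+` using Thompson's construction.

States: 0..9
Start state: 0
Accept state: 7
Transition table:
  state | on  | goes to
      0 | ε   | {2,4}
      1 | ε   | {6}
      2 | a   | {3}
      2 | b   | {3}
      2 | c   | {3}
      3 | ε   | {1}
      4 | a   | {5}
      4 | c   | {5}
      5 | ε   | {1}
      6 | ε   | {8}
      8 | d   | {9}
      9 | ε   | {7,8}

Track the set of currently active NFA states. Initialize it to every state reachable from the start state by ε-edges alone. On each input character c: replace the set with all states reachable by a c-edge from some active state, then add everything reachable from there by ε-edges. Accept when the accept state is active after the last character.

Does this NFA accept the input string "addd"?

S₀ = ε-closure({0}) = {0,2,4}
'a' @ 1: {1,3,5,6,8}
'd' @ 2: {7,8,9}  [accepting]
'd' @ 3: {7,8,9}  [accepting]
'd' @ 4: {7,8,9}  [accepting]
end set {7,8,9} — state 7 in

Answer: ACCEPT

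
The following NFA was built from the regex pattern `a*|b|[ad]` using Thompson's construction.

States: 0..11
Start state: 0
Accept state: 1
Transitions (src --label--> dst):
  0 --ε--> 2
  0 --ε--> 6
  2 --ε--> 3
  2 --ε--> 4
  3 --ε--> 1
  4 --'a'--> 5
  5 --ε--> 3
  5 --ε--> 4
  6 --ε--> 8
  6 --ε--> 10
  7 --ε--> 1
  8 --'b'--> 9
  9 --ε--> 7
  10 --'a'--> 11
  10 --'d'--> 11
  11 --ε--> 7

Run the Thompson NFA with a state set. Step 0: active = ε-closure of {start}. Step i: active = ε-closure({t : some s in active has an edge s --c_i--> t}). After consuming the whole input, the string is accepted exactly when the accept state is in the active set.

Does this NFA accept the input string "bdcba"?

Answer: REJECT

Derivation:
initial (ε-close {0}): {0,1,2,3,4,6,8,10}
'b' @ 1: {1,7,9}  [accepting]
'd' @ 2: {}  — state set empty
rest 'cba' ignored (set empty)
final: {}; accept 1 not in set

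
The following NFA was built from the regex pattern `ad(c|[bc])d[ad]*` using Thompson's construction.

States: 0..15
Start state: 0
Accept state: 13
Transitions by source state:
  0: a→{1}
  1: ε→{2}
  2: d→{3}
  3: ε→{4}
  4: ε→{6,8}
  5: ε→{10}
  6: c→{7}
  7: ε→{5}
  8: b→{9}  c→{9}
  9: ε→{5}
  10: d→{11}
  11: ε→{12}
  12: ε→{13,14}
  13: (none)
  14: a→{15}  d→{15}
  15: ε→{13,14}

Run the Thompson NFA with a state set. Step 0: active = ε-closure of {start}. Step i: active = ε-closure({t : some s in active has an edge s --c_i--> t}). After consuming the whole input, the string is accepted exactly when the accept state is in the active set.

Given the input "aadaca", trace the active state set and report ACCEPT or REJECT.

initial (ε-close {0}): {0}
'a' @ 1: {1,2}
'a' @ 2: {}  — dead — no transitions
rest 'daca' ignored (set empty)
after full input: {}  (accept=13 not in)

Answer: REJECT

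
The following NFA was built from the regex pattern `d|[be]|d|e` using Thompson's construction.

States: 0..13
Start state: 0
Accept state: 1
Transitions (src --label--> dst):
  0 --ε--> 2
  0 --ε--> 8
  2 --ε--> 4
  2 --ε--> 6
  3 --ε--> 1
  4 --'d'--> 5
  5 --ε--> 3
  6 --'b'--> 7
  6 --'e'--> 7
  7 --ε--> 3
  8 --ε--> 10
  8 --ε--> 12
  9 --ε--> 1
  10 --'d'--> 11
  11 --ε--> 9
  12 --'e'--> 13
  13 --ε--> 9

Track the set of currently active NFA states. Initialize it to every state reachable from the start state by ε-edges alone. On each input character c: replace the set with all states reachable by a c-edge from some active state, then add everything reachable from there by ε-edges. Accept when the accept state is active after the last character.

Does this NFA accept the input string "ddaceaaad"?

Answer: REJECT

Trace:
initial (ε-close {0}): {0,2,4,6,8,10,12}
'd' @ 1: {1,3,5,9,11}  [accepting]
'd' @ 2: {}  — no active states
rest 'aceaaad' ignored (set empty)
final: {}; accept 1 not in set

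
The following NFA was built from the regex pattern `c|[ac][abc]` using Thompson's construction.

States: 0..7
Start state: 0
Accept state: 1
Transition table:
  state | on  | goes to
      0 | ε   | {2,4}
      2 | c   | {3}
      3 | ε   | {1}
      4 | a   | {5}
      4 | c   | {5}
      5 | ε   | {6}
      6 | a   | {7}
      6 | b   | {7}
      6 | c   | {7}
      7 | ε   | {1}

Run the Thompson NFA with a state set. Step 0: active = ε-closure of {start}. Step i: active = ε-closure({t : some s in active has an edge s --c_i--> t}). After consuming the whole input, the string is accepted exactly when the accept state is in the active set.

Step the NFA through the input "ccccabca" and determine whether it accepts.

initial (ε-close {0}): {0,2,4}
'c' @ 1: {1,3,5,6}  ✓accept
'c' @ 2: {1,7}  ✓accept
'c' @ 3: {}  — state set empty
rest 'cabca' ignored (set empty)
final: {}; accept 1 not in set

Answer: REJECT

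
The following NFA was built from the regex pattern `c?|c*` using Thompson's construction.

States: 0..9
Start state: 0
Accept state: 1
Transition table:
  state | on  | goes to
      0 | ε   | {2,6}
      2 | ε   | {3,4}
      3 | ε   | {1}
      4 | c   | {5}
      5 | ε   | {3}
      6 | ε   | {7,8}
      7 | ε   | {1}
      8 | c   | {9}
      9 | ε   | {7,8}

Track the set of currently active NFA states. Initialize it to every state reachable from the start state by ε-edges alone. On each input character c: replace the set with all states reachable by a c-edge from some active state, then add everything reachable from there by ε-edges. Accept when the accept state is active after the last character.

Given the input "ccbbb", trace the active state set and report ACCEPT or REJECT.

S₀ = ε-closure({0}) = {0,1,2,3,4,6,7,8}
'c' @ 1: {1,3,5,7,8,9}  [accepting]
'c' @ 2: {1,7,8,9}  [accepting]
'b' @ 3: {}  — no active states
rest 'bb' ignored (set empty)
end set {} — state 1 not in

Answer: REJECT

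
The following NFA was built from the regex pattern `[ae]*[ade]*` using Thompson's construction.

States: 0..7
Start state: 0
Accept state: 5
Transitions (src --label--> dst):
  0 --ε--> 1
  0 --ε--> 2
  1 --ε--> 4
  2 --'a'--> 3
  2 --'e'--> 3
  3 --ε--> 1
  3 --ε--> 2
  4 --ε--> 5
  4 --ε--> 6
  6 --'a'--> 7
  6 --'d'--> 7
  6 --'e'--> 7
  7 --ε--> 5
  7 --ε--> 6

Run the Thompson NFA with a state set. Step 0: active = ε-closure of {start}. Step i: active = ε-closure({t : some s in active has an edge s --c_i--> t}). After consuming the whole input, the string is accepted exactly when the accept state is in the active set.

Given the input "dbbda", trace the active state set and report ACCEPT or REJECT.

S₀ = ε-closure({0}) = {0,1,2,4,5,6}
'd' @ 1: {5,6,7}  ✓accept
'b' @ 2: {}  — state set empty
rest 'bda' ignored (set empty)
end set {} — state 5 not in

Answer: REJECT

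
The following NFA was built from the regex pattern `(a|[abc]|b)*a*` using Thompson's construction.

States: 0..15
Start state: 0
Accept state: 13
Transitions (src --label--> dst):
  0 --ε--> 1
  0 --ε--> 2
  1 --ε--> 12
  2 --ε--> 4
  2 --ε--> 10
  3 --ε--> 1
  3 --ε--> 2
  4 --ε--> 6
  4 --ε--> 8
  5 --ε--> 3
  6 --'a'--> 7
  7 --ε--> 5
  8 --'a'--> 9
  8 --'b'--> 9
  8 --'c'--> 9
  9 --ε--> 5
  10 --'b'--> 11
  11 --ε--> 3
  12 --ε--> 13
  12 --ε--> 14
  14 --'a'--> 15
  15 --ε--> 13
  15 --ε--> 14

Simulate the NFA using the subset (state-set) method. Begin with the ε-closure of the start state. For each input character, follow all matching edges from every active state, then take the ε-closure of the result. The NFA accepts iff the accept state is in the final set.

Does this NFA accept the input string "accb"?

Answer: ACCEPT

Trace:
start: ε-closure({0}) = {0,1,2,4,6,8,10,12,13,14}
'a' @ 1: {1,2,3,4,5,6,7,8,9,10,12,13,14,15}  ✓accept
'c' @ 2: {1,2,3,4,5,6,8,9,10,12,13,14}  ✓accept
'c' @ 3: {1,2,3,4,5,6,8,9,10,12,13,14}  ✓accept
'b' @ 4: {1,2,3,4,5,6,8,9,10,11,12,13,14}  ✓accept
final: {1,2,3,4,5,6,8,9,10,11,12,13,14}; accept 13 in set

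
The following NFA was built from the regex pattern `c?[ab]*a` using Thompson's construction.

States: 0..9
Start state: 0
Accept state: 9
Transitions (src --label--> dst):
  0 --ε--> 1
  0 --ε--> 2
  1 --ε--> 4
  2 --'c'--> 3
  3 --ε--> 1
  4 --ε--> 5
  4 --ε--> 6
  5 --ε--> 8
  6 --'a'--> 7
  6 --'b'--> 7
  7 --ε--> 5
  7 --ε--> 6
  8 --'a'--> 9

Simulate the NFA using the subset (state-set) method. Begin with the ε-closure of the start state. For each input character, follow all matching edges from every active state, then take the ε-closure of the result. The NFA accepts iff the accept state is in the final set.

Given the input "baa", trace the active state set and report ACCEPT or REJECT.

start: ε-closure({0}) = {0,1,2,4,5,6,8}
'b' @ 1: {5,6,7,8}
'a' @ 2: {5,6,7,8,9}  ✓accept
'a' @ 3: {5,6,7,8,9}  ✓accept
final: {5,6,7,8,9}; accept 9 in set

Answer: ACCEPT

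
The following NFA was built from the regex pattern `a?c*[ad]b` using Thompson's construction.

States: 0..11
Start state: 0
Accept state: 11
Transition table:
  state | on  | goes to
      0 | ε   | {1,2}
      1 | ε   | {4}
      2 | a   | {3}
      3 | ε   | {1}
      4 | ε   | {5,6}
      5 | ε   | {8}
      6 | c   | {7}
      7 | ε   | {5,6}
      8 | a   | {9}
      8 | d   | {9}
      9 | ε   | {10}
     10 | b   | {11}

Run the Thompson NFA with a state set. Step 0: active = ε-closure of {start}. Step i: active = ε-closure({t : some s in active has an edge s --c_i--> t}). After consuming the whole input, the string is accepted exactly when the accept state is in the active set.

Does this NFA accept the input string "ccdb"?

S₀ = ε-closure({0}) = {0,1,2,4,5,6,8}
'c' @ 1: {5,6,7,8}
'c' @ 2: {5,6,7,8}
'd' @ 3: {9,10}
'b' @ 4: {11}  ✓accept
end set {11} — state 11 in

Answer: ACCEPT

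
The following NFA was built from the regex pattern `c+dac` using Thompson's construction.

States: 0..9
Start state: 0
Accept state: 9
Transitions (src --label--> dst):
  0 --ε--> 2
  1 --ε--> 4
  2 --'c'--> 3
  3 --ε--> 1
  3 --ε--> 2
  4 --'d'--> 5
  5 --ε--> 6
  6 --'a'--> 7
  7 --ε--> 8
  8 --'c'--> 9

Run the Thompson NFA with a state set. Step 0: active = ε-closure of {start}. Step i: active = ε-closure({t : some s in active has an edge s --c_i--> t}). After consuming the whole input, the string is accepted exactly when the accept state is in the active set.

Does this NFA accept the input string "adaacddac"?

start: ε-closure({0}) = {0,2}
'a' @ 1: {}  — state set empty
rest 'daacddac' ignored (set empty)
end set {} — state 9 not in

Answer: REJECT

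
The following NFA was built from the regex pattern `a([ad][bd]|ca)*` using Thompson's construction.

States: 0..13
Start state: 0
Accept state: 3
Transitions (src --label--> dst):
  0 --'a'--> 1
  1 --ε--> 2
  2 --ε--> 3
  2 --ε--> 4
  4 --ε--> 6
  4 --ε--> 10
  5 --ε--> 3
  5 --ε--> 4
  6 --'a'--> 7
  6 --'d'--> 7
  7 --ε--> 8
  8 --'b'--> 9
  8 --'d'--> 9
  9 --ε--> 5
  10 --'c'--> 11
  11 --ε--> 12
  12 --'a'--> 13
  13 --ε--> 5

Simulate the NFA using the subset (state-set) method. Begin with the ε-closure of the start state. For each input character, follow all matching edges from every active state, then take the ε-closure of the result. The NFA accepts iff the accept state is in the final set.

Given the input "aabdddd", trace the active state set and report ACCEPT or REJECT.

start: ε-closure({0}) = {0}
'a' @ 1: {1,2,3,4,6,10}  (accept∈set)
'a' @ 2: {7,8}
'b' @ 3: {3,4,5,6,9,10}  (accept∈set)
'd' @ 4: {7,8}
'd' @ 5: {3,4,5,6,9,10}  (accept∈set)
'd' @ 6: {7,8}
'd' @ 7: {3,4,5,6,9,10}  (accept∈set)
end set {3,4,5,6,9,10} — state 3 in

Answer: ACCEPT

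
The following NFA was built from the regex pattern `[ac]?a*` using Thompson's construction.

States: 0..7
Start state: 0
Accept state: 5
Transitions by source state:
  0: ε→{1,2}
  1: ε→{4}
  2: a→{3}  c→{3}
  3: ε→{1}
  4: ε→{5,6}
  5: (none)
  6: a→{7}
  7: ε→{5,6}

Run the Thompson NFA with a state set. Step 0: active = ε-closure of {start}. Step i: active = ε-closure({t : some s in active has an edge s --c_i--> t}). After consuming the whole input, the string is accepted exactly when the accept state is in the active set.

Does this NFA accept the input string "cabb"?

Answer: REJECT

Derivation:
initial (ε-close {0}): {0,1,2,4,5,6}
'c' @ 1: {1,3,4,5,6}  (accept∈set)
'a' @ 2: {5,6,7}  (accept∈set)
'b' @ 3: {}  — no active states
rest 'b' ignored (set empty)
after full input: {}  (accept=5 not in)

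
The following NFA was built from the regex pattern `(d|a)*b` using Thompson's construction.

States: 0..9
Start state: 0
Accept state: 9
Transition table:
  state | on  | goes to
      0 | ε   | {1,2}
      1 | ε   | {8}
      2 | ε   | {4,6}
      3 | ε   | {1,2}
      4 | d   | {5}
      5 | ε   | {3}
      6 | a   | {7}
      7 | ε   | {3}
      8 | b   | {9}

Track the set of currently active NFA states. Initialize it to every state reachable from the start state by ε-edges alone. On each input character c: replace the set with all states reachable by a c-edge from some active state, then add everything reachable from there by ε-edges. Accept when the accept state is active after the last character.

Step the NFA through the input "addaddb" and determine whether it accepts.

Answer: ACCEPT

Trace:
S₀ = ε-closure({0}) = {0,1,2,4,6,8}
'a' @ 1: {1,2,3,4,6,7,8}
'd' @ 2: {1,2,3,4,5,6,8}
'd' @ 3: {1,2,3,4,5,6,8}
'a' @ 4: {1,2,3,4,6,7,8}
'd' @ 5: {1,2,3,4,5,6,8}
'd' @ 6: {1,2,3,4,5,6,8}
'b' @ 7: {9}  [accepting]
final: {9}; accept 9 in set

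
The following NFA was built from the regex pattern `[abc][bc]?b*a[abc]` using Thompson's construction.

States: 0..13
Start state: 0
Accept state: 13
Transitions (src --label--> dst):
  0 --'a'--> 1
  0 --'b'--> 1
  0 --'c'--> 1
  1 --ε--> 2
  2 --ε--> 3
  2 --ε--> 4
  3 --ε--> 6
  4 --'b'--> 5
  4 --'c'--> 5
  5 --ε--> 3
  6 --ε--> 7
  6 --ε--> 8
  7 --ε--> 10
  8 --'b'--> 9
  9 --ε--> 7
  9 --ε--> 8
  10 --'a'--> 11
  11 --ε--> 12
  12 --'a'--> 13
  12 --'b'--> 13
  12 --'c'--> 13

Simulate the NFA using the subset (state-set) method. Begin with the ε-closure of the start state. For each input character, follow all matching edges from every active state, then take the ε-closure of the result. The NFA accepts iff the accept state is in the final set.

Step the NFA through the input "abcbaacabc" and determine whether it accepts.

Answer: REJECT

Derivation:
start: ε-closure({0}) = {0}
'a' @ 1: {1,2,3,4,6,7,8,10}
'b' @ 2: {3,5,6,7,8,9,10}
'c' @ 3: {}  — state set empty
rest 'baacabc' ignored (set empty)
after full input: {}  (accept=13 not in)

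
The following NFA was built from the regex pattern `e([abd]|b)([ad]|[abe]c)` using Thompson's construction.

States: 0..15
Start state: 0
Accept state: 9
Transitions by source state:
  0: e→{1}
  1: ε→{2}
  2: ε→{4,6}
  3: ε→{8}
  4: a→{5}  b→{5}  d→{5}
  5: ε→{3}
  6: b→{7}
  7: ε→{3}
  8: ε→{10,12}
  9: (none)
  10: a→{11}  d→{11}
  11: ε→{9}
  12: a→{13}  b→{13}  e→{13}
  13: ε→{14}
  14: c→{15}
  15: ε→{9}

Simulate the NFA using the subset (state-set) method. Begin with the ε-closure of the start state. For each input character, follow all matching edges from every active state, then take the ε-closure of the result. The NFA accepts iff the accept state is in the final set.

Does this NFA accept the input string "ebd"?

Answer: ACCEPT

Trace:
initial (ε-close {0}): {0}
'e' @ 1: {1,2,4,6}
'b' @ 2: {3,5,7,8,10,12}
'd' @ 3: {9,11}  ✓accept
end set {9,11} — state 9 in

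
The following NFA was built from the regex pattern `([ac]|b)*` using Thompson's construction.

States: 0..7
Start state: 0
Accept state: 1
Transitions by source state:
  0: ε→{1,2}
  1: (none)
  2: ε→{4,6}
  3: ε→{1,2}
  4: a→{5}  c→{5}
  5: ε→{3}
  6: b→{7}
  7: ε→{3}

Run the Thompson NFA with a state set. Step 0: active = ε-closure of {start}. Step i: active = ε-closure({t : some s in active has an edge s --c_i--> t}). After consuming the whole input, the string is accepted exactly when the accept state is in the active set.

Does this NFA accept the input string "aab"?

start: ε-closure({0}) = {0,1,2,4,6}
'a' @ 1: {1,2,3,4,5,6}  ✓accept
'a' @ 2: {1,2,3,4,5,6}  ✓accept
'b' @ 3: {1,2,3,4,6,7}  ✓accept
end set {1,2,3,4,6,7} — state 1 in

Answer: ACCEPT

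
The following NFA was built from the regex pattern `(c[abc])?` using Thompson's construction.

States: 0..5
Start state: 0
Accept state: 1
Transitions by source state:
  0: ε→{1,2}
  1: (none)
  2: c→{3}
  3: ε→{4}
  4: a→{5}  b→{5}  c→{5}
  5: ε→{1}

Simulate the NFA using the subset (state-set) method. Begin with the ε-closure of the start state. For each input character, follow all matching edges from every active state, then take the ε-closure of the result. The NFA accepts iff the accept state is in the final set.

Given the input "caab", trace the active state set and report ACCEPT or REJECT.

initial (ε-close {0}): {0,1,2}
'c' @ 1: {3,4}
'a' @ 2: {1,5}  (accept∈set)
'a' @ 3: {}  — dead — no transitions
rest 'b' ignored (set empty)
after full input: {}  (accept=1 not in)

Answer: REJECT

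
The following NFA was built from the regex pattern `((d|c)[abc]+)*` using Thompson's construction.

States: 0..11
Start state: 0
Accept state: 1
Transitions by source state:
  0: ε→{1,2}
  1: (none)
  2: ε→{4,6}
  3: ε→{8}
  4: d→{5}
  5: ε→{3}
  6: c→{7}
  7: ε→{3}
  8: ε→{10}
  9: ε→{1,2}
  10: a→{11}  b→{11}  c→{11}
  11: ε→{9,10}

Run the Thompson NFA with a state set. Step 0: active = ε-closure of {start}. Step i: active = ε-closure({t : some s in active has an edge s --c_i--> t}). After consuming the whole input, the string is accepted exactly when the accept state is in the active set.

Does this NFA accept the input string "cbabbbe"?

Answer: REJECT

Steps:
start: ε-closure({0}) = {0,1,2,4,6}
'c' @ 1: {3,7,8,10}
'b' @ 2: {1,2,4,6,9,10,11}  (accept∈set)
'a' @ 3: {1,2,4,6,9,10,11}  (accept∈set)
'b' @ 4: {1,2,4,6,9,10,11}  (accept∈set)
'b' @ 5: {1,2,4,6,9,10,11}  (accept∈set)
'b' @ 6: {1,2,4,6,9,10,11}  (accept∈set)
'e' @ 7: {}  — no active states
end set {} — state 1 not in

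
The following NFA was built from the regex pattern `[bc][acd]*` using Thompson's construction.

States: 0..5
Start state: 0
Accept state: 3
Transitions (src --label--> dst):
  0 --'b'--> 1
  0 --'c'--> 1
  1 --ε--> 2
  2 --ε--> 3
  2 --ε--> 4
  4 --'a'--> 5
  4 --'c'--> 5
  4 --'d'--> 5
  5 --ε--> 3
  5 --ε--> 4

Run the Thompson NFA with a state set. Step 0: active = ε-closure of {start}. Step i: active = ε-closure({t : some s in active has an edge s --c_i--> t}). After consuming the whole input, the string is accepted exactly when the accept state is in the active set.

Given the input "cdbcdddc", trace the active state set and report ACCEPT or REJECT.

Answer: REJECT

Derivation:
S₀ = ε-closure({0}) = {0}
'c' @ 1: {1,2,3,4}  [accepting]
'd' @ 2: {3,4,5}  [accepting]
'b' @ 3: {}  — state set empty
rest 'cdddc' ignored (set empty)
end set {} — state 3 not in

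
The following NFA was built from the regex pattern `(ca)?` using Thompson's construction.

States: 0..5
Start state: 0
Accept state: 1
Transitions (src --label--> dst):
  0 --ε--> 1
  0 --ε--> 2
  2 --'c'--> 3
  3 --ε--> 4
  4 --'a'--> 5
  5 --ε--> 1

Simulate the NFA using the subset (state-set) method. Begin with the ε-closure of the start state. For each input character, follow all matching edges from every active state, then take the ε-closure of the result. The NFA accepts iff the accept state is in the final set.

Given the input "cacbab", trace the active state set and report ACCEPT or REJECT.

initial (ε-close {0}): {0,1,2}
'c' @ 1: {3,4}
'a' @ 2: {1,5}  ✓accept
'c' @ 3: {}  — dead — no transitions
rest 'bab' ignored (set empty)
final: {}; accept 1 not in set

Answer: REJECT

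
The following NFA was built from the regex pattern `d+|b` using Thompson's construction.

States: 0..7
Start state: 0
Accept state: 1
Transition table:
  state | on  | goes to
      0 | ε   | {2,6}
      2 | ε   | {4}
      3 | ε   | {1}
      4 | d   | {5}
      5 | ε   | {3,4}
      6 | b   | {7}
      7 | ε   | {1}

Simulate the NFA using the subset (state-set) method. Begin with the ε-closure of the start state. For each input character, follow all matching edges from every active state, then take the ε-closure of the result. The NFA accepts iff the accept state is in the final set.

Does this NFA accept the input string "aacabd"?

initial (ε-close {0}): {0,2,4,6}
'a' @ 1: {}  — state set empty
rest 'acabd' ignored (set empty)
end set {} — state 1 not in

Answer: REJECT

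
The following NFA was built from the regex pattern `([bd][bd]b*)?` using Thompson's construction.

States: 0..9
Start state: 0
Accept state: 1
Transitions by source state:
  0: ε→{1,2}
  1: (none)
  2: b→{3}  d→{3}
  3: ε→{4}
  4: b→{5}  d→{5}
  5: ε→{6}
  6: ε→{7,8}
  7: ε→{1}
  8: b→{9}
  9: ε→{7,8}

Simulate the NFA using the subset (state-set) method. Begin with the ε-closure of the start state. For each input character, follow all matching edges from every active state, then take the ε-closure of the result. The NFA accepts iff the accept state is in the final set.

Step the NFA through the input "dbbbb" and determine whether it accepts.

start: ε-closure({0}) = {0,1,2}
'd' @ 1: {3,4}
'b' @ 2: {1,5,6,7,8}  ✓accept
'b' @ 3: {1,7,8,9}  ✓accept
'b' @ 4: {1,7,8,9}  ✓accept
'b' @ 5: {1,7,8,9}  ✓accept
final: {1,7,8,9}; accept 1 in set

Answer: ACCEPT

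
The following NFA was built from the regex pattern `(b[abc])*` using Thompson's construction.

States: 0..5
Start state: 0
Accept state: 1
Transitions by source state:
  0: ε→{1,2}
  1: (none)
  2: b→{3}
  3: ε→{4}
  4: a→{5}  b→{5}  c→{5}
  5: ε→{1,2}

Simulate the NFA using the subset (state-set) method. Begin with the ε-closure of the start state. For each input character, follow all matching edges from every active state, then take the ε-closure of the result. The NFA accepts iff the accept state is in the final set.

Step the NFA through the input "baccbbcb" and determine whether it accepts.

Answer: REJECT

Derivation:
S₀ = ε-closure({0}) = {0,1,2}
'b' @ 1: {3,4}
'a' @ 2: {1,2,5}  (accept∈set)
'c' @ 3: {}  — state set empty
rest 'cbbcb' ignored (set empty)
end set {} — state 1 not in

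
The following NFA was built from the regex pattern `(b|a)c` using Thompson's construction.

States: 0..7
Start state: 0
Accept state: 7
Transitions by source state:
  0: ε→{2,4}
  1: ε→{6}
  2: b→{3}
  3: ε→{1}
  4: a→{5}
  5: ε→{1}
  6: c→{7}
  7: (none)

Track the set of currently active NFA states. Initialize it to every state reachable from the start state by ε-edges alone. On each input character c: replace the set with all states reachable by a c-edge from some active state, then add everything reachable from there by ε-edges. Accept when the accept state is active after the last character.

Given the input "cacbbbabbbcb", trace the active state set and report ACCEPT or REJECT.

initial (ε-close {0}): {0,2,4}
'c' @ 1: {}  — dead — no transitions
rest 'acbbbabbbcb' ignored (set empty)
final: {}; accept 7 not in set

Answer: REJECT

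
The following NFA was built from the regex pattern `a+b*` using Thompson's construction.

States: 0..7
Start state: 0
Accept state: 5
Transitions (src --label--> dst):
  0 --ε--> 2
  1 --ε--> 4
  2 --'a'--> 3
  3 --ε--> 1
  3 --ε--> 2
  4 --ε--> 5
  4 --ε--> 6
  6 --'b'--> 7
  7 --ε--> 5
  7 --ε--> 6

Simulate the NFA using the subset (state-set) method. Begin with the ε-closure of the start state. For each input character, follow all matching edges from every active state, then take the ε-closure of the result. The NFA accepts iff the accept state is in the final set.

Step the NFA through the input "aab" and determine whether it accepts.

start: ε-closure({0}) = {0,2}
'a' @ 1: {1,2,3,4,5,6}  ✓accept
'a' @ 2: {1,2,3,4,5,6}  ✓accept
'b' @ 3: {5,6,7}  ✓accept
end set {5,6,7} — state 5 in

Answer: ACCEPT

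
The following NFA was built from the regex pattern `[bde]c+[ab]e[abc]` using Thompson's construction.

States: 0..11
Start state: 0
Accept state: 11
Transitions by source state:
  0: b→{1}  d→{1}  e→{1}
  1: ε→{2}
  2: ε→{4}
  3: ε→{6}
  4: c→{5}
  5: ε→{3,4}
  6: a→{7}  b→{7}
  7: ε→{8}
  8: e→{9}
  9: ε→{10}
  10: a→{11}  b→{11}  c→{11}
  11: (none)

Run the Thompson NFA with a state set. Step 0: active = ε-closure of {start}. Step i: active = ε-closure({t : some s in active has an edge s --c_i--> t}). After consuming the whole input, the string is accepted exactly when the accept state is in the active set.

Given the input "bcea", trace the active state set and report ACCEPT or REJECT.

Answer: REJECT

Steps:
S₀ = ε-closure({0}) = {0}
'b' @ 1: {1,2,4}
'c' @ 2: {3,4,5,6}
'e' @ 3: {}  — dead — no transitions
rest 'a' ignored (set empty)
after full input: {}  (accept=11 not in)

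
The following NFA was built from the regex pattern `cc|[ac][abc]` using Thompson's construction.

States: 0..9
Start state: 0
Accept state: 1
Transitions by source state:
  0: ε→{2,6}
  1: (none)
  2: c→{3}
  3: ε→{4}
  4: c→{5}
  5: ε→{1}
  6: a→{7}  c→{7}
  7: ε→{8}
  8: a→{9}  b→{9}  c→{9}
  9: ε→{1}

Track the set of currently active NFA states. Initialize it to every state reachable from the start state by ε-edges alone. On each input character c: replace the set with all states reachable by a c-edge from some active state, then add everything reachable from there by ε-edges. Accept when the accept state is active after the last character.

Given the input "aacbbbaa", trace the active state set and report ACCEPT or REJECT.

S₀ = ε-closure({0}) = {0,2,6}
'a' @ 1: {7,8}
'a' @ 2: {1,9}  (accept∈set)
'c' @ 3: {}  — state set empty
rest 'bbbaa' ignored (set empty)
after full input: {}  (accept=1 not in)

Answer: REJECT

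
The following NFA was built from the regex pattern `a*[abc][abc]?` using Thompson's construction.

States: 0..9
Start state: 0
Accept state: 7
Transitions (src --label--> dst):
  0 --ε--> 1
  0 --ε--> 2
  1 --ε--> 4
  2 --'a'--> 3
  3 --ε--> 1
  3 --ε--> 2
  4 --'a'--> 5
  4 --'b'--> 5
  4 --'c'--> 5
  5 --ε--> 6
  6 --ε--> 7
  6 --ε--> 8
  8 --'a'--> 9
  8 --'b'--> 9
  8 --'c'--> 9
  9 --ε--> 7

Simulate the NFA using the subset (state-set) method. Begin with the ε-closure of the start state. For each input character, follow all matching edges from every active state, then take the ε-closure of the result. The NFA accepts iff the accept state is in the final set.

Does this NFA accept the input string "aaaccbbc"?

Answer: REJECT

Derivation:
S₀ = ε-closure({0}) = {0,1,2,4}
'a' @ 1: {1,2,3,4,5,6,7,8}  (accept∈set)
'a' @ 2: {1,2,3,4,5,6,7,8,9}  (accept∈set)
'a' @ 3: {1,2,3,4,5,6,7,8,9}  (accept∈set)
'c' @ 4: {5,6,7,8,9}  (accept∈set)
'c' @ 5: {7,9}  (accept∈set)
'b' @ 6: {}  — dead — no transitions
rest 'bc' ignored (set empty)
after full input: {}  (accept=7 not in)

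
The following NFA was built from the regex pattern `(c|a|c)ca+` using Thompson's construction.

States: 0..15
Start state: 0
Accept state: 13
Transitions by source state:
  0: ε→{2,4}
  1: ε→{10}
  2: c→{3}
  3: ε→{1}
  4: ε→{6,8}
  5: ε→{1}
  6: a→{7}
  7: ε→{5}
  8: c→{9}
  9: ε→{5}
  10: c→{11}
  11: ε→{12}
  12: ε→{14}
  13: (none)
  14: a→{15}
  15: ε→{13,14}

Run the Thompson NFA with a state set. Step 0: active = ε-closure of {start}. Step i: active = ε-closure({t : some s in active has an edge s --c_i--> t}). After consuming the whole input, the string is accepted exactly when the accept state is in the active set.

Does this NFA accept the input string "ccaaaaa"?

start: ε-closure({0}) = {0,2,4,6,8}
'c' @ 1: {1,3,5,9,10}
'c' @ 2: {11,12,14}
'a' @ 3: {13,14,15}  [accepting]
'a' @ 4: {13,14,15}  [accepting]
'a' @ 5: {13,14,15}  [accepting]
'a' @ 6: {13,14,15}  [accepting]
'a' @ 7: {13,14,15}  [accepting]
final: {13,14,15}; accept 13 in set

Answer: ACCEPT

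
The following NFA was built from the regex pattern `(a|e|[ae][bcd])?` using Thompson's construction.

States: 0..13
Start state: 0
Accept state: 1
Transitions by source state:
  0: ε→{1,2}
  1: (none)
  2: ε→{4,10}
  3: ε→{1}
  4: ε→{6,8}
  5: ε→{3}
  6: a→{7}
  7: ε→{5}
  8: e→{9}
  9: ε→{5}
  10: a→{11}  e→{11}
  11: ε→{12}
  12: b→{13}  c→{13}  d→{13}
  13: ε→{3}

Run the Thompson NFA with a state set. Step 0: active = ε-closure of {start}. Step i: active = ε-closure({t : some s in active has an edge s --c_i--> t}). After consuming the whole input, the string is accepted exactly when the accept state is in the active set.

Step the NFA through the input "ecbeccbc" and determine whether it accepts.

Answer: REJECT

Derivation:
S₀ = ε-closure({0}) = {0,1,2,4,6,8,10}
'e' @ 1: {1,3,5,9,11,12}  ✓accept
'c' @ 2: {1,3,13}  ✓accept
'b' @ 3: {}  — state set empty
rest 'eccbc' ignored (set empty)
after full input: {}  (accept=1 not in)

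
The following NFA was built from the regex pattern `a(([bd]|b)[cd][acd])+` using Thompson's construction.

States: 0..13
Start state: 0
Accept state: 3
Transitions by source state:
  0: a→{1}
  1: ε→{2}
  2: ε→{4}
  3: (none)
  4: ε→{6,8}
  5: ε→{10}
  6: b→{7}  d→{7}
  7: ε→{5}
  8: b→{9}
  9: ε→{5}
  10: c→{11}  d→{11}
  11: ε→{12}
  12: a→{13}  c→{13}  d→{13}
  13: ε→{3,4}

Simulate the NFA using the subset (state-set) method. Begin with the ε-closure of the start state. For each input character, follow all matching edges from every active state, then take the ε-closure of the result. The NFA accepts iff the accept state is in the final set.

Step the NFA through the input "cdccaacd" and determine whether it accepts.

start: ε-closure({0}) = {0}
'c' @ 1: {}  — no active states
rest 'dccaacd' ignored (set empty)
final: {}; accept 3 not in set

Answer: REJECT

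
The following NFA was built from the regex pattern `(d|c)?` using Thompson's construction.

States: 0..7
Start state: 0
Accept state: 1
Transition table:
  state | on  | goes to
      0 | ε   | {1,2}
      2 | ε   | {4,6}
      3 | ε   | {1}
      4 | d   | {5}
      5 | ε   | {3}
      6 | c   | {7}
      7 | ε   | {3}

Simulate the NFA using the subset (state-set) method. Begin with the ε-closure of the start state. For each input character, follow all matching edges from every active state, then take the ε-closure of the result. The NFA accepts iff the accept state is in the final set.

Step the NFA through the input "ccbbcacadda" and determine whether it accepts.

Answer: REJECT

Trace:
start: ε-closure({0}) = {0,1,2,4,6}
'c' @ 1: {1,3,7}  [accepting]
'c' @ 2: {}  — no active states
rest 'bbcacadda' ignored (set empty)
end set {} — state 1 not in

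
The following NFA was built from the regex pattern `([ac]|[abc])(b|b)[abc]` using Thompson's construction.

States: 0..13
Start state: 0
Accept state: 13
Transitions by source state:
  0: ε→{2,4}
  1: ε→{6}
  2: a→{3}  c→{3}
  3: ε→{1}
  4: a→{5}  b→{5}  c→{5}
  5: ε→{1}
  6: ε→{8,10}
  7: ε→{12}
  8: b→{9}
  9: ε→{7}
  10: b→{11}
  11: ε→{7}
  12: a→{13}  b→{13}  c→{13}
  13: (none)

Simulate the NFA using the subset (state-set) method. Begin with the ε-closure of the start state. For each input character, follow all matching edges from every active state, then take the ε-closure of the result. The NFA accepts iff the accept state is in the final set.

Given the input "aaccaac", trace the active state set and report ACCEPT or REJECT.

initial (ε-close {0}): {0,2,4}
'a' @ 1: {1,3,5,6,8,10}
'a' @ 2: {}  — no active states
rest 'ccaac' ignored (set empty)
after full input: {}  (accept=13 not in)

Answer: REJECT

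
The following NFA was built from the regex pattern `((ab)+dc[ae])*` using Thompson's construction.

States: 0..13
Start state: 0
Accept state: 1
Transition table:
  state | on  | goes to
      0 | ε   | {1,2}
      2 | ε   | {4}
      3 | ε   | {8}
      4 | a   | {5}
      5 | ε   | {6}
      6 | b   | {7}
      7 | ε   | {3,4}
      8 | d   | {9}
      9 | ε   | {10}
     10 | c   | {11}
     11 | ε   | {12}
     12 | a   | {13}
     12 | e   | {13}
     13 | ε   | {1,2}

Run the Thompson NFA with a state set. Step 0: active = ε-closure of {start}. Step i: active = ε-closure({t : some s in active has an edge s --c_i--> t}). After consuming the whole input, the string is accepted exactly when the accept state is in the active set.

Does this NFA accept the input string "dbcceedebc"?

initial (ε-close {0}): {0,1,2,4}
'd' @ 1: {}  — dead — no transitions
rest 'bcceedebc' ignored (set empty)
end set {} — state 1 not in

Answer: REJECT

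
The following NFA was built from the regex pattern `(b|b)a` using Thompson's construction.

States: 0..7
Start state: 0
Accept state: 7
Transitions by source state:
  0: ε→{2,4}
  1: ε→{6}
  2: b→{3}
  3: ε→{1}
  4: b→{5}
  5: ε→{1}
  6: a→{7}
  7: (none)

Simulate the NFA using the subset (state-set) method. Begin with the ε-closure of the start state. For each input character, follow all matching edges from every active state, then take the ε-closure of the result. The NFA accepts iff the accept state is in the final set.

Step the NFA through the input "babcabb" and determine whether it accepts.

start: ε-closure({0}) = {0,2,4}
'b' @ 1: {1,3,5,6}
'a' @ 2: {7}  ✓accept
'b' @ 3: {}  — dead — no transitions
rest 'cabb' ignored (set empty)
end set {} — state 7 not in

Answer: REJECT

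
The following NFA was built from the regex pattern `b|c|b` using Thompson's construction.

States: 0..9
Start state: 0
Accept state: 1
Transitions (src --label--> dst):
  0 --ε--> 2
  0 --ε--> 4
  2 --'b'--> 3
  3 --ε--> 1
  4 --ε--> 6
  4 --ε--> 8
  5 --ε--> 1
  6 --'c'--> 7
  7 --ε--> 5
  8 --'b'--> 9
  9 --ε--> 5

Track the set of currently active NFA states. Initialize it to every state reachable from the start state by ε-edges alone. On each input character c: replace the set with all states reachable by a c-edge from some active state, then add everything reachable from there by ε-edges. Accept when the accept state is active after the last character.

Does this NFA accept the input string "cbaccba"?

start: ε-closure({0}) = {0,2,4,6,8}
'c' @ 1: {1,5,7}  ✓accept
'b' @ 2: {}  — no active states
rest 'accba' ignored (set empty)
end set {} — state 1 not in

Answer: REJECT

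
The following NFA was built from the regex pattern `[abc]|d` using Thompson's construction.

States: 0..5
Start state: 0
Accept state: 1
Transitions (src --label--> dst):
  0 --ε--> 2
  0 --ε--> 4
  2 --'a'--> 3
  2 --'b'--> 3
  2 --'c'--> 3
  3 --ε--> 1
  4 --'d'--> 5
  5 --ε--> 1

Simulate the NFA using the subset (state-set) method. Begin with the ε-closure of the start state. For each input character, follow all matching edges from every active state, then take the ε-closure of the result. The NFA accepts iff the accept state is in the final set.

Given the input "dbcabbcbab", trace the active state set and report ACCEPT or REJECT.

start: ε-closure({0}) = {0,2,4}
'd' @ 1: {1,5}  ✓accept
'b' @ 2: {}  — state set empty
rest 'cabbcbab' ignored (set empty)
final: {}; accept 1 not in set

Answer: REJECT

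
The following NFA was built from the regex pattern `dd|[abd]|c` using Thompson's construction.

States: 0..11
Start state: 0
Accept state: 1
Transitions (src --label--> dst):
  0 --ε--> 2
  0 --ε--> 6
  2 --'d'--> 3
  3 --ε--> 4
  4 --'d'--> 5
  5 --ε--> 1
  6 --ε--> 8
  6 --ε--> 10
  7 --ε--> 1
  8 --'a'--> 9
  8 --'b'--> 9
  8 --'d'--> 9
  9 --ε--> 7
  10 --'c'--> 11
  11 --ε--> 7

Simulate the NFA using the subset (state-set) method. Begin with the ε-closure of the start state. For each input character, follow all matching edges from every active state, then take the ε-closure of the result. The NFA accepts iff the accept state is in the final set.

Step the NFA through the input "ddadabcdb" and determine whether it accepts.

S₀ = ε-closure({0}) = {0,2,6,8,10}
'd' @ 1: {1,3,4,7,9}  (accept∈set)
'd' @ 2: {1,5}  (accept∈set)
'a' @ 3: {}  — dead — no transitions
rest 'dabcdb' ignored (set empty)
end set {} — state 1 not in

Answer: REJECT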